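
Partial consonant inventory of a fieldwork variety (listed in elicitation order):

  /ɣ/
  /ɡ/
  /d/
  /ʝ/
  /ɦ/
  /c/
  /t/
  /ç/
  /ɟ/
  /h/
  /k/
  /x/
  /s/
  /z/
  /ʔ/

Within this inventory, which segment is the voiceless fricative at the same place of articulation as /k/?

/k/ is a voiceless velar stop.
The voiceless fricative at the same place is a voiceless velar fricative — in this inventory, /x/.

/x/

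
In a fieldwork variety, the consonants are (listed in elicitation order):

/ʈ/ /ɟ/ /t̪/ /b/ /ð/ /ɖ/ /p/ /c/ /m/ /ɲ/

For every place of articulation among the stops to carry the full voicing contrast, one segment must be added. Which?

place of articulation  voiceless  voiced  
bilabial          p         b       
dental            t̪        —       
retroflex         ʈ         ɖ       
palatal           c         ɟ       
The dental row has no voiced member, so the gap is the voiced dental stop /d̪/.

/d̪/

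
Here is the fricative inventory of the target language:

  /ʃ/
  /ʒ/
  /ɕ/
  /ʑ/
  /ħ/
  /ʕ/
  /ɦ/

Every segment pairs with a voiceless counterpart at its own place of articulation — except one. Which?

/ɦ/

Postalveolar: /ʃ/ ~ /ʒ/
Alveolo-palatal: /ɕ/ ~ /ʑ/
Pharyngeal: /ħ/ ~ /ʕ/
Glottal: only /ɦ/ (voiced); no voiceless partner.
So /ɦ/ is the unpaired segment.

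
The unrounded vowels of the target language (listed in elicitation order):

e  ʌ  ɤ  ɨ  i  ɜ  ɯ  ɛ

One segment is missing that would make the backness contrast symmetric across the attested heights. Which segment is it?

Front: /i/ (high), /e/ (high-mid), /ɛ/ (low-mid).
Central: /ɨ/ (high), /ɜ/ (low-mid).
Back: /ɯ/ (high), /ɤ/ (high-mid), /ʌ/ (low-mid).
The high-mid row has no central member, so the gap is the high-mid central unrounded vowel /ɘ/.

/ɘ/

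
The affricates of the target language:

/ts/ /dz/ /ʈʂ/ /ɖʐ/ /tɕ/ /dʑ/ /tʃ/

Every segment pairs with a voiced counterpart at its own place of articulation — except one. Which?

Alveolar: /ts/ ~ /dz/
Retroflex: /ʈʂ/ ~ /ɖʐ/
Alveolo-palatal: /tɕ/ ~ /dʑ/
Postalveolar: only /tʃ/ (voiceless); no voiced partner.
So /tʃ/ is the unpaired segment.

/tʃ/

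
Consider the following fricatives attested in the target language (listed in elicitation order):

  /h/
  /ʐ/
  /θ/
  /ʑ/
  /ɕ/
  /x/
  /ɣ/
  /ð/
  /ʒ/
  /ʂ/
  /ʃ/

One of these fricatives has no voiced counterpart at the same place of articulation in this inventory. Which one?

Dental: /θ/ ~ /ð/
Postalveolar: /ʃ/ ~ /ʒ/
Retroflex: /ʂ/ ~ /ʐ/
Alveolo-palatal: /ɕ/ ~ /ʑ/
Velar: /x/ ~ /ɣ/
Glottal: only /h/ (voiceless); no voiced partner.
So /h/ is the unpaired segment.

/h/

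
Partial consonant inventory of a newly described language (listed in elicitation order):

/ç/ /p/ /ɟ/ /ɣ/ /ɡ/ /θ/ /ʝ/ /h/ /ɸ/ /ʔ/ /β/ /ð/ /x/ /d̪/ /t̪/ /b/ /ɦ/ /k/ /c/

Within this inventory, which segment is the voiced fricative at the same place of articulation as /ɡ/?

/ɣ/

/ɡ/ is a voiced velar stop.
The voiced fricative at the same place is a voiced velar fricative — in this inventory, /ɣ/.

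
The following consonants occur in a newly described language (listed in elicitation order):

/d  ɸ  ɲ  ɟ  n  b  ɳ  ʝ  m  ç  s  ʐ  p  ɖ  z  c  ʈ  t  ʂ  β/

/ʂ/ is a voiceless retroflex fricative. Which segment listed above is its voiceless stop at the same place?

/ʈ/

The voiceless stop at the same place is a voiceless retroflex stop — in this inventory, /ʈ/.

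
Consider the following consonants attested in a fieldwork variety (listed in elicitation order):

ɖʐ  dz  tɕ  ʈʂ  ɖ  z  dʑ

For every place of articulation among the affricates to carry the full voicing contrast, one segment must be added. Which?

/ts/

alveolar: voiceless —, voiced /dz/.
retroflex: voiceless /ʈʂ/, voiced /ɖʐ/.
alveolo-palatal: voiceless /tɕ/, voiced /dʑ/.
The alveolar row has no voiceless member, so the gap is the voiceless alveolar affricate /ts/.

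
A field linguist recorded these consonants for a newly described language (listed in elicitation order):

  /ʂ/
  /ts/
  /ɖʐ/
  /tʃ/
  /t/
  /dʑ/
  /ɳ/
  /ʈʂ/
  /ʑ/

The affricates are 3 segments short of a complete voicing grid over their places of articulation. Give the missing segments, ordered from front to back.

/dz/, /dʒ/, /tɕ/

alveolar: voiceless /ts/, voiced —.
postalveolar: voiceless /tʃ/, voiced —.
retroflex: voiceless /ʈʂ/, voiced /ɖʐ/.
alveolo-palatal: voiceless —, voiced /dʑ/.
Gaps, from front to back: alveolar lacks voiced (/dz/); postalveolar lacks voiced (/dʒ/); alveolo-palatal lacks voiceless (/tɕ/).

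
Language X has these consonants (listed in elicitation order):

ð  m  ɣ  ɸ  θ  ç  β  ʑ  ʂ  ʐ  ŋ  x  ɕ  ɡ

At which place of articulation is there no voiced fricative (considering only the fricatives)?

palatal

Voiceless: /ɸ/ (bilabial), /θ/ (dental), /ʂ/ (retroflex), /ɕ/ (alveolo-palatal), /ç/ (palatal), /x/ (velar).
Voiced: /β/ (bilabial), /ð/ (dental), /ʐ/ (retroflex), /ʑ/ (alveolo-palatal), /ɣ/ (velar).
Every place of articulation has a voiced member except palatal, where /ʝ/ would be expected.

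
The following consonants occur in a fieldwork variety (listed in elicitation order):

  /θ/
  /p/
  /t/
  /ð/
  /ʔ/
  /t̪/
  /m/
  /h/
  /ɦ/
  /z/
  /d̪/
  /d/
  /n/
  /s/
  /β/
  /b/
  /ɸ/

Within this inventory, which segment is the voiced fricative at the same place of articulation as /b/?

/b/ is a voiced bilabial stop.
The voiced fricative at the same place is a voiced bilabial fricative — in this inventory, /β/.

/β/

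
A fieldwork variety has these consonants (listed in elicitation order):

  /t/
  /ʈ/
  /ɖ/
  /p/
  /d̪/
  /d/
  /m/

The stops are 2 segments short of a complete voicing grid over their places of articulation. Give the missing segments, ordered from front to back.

place of articulation  voiceless  voiced  
bilabial          p         —       
dental            —         d̪      
alveolar          t         d       
retroflex         ʈ         ɖ       
Gaps, from front to back: bilabial lacks voiced (/b/); dental lacks voiceless (/t̪/).

/b/, /t̪/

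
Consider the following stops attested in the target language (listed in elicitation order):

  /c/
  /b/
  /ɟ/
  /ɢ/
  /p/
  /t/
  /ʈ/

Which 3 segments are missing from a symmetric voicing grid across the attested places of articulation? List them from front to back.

Voiceless: /p/ (bilabial), /t/ (alveolar), /ʈ/ (retroflex), /c/ (palatal).
Voiced: /b/ (bilabial), /ɟ/ (palatal), /ɢ/ (uvular).
Gaps, from front to back: alveolar lacks voiced (/d/); retroflex lacks voiced (/ɖ/); uvular lacks voiceless (/q/).

/d/, /ɖ/, /q/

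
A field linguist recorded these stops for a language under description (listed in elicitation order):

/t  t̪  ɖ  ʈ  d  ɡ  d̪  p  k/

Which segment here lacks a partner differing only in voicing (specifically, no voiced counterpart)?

Dental: /t̪/ ~ /d̪/
Alveolar: /t/ ~ /d/
Retroflex: /ʈ/ ~ /ɖ/
Velar: /k/ ~ /ɡ/
Bilabial: only /p/ (voiceless); no voiced partner.
So /p/ is the unpaired segment.

/p/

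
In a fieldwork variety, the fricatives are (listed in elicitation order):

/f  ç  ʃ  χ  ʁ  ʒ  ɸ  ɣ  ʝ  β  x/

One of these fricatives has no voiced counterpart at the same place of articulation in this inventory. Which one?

/f/

Bilabial: /ɸ/ ~ /β/
Postalveolar: /ʃ/ ~ /ʒ/
Palatal: /ç/ ~ /ʝ/
Velar: /x/ ~ /ɣ/
Uvular: /χ/ ~ /ʁ/
Labiodental: only /f/ (voiceless); no voiced partner.
So /f/ is the unpaired segment.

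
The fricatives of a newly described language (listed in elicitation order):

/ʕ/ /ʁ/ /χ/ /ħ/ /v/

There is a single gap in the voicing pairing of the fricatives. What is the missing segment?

place of articulation  voiceless  voiced  
labiodental       —         v       
uvular            χ         ʁ       
pharyngeal        ħ         ʕ       
The labiodental row has no voiceless member, so the gap is the voiceless labiodental fricative /f/.

/f/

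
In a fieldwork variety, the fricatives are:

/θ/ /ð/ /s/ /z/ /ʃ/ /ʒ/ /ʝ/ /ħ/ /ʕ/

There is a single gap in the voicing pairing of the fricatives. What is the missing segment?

place of articulation  voiceless  voiced  
dental            θ         ð       
alveolar          s         z       
postalveolar      ʃ         ʒ       
palatal           —         ʝ       
pharyngeal        ħ         ʕ       
The palatal row has no voiceless member, so the gap is the voiceless palatal fricative /ç/.

/ç/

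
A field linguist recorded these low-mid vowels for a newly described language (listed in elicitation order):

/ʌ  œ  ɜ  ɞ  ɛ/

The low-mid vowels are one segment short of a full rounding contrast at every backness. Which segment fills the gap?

front: unrounded /ɛ/, rounded /œ/.
central: unrounded /ɜ/, rounded /ɞ/.
back: unrounded /ʌ/, rounded —.
The back row has no rounded member, so the gap is the back rounded vowel /ɔ/.

/ɔ/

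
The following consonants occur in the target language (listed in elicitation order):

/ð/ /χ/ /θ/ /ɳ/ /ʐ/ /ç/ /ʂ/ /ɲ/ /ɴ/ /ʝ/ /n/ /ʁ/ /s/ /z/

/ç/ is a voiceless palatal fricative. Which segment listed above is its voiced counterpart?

The voiced counterpart is a voiced palatal fricative — in this inventory, /ʝ/.

/ʝ/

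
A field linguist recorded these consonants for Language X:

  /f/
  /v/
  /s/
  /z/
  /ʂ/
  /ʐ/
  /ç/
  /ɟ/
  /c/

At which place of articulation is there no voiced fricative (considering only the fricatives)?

place of articulation  voiceless  voiced  
labiodental       f         v       
alveolar          s         z       
retroflex         ʂ         ʐ       
palatal           ç         —       
Every place of articulation has a voiced member except palatal, where /ʝ/ would be expected.

palatal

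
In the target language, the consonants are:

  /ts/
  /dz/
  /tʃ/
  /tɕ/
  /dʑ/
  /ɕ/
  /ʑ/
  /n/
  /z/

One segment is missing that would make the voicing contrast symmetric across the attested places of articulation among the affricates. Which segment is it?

place of articulation  voiceless  voiced  
alveolar          ts        dz      
postalveolar      tʃ        —       
alveolo-palatal   tɕ        dʑ      
The postalveolar row has no voiced member, so the gap is the voiced postalveolar affricate /dʒ/.

/dʒ/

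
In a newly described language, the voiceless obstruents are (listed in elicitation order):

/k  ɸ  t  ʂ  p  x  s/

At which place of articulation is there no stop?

Stop: /p/ (bilabial), /t/ (alveolar), /k/ (velar).
Fricative: /ɸ/ (bilabial), /s/ (alveolar), /ʂ/ (retroflex), /x/ (velar).
Every place of articulation has a stop member except retroflex, where /ʈ/ would be expected.

retroflex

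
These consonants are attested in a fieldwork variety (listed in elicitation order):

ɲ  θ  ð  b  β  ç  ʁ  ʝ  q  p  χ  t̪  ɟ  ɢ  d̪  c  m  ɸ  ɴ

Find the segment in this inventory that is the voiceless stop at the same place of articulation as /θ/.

/θ/ is a voiceless dental fricative.
The voiceless stop at the same place is a voiceless dental stop — in this inventory, /t̪/.

/t̪/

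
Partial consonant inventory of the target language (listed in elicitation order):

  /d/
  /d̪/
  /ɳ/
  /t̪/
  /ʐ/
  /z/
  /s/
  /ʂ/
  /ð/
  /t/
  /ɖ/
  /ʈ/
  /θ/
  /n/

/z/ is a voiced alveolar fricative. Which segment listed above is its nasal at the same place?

/n/

The nasal at the same place is an alveolar nasal — in this inventory, /n/.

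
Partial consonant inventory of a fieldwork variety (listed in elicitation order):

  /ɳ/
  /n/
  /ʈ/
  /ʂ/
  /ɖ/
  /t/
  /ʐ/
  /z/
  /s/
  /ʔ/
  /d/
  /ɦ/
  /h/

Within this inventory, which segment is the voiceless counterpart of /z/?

/s/

/z/ is a voiced alveolar fricative.
The voiceless counterpart is a voiceless alveolar fricative — in this inventory, /s/.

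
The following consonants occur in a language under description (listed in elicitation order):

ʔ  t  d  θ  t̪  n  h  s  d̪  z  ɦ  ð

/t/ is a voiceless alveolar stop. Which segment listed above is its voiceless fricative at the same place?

/s/

The voiceless fricative at the same place is a voiceless alveolar fricative — in this inventory, /s/.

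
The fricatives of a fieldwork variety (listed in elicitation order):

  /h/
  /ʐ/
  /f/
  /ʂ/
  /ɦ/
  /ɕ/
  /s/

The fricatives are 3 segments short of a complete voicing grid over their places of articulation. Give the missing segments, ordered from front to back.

/v/, /z/, /ʑ/

labiodental: voiceless /f/, voiced —.
alveolar: voiceless /s/, voiced —.
retroflex: voiceless /ʂ/, voiced /ʐ/.
alveolo-palatal: voiceless /ɕ/, voiced —.
glottal: voiceless /h/, voiced /ɦ/.
Gaps, from front to back: labiodental lacks voiced (/v/); alveolar lacks voiced (/z/); alveolo-palatal lacks voiced (/ʑ/).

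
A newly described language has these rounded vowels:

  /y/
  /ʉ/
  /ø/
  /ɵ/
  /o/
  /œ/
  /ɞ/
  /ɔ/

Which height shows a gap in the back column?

high

Front: /y/ (high), /ø/ (high-mid), /œ/ (low-mid).
Central: /ʉ/ (high), /ɵ/ (high-mid), /ɞ/ (low-mid).
Back: /o/ (high-mid), /ɔ/ (low-mid).
Every height has a back member except high, where /u/ would be expected.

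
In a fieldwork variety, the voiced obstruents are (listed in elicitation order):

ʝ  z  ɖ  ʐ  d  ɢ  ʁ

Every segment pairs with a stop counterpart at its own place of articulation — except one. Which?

/ʝ/

Alveolar: /d/ ~ /z/
Retroflex: /ɖ/ ~ /ʐ/
Uvular: /ɢ/ ~ /ʁ/
Palatal: only /ʝ/ (fricative); no stop partner.
So /ʝ/ is the unpaired segment.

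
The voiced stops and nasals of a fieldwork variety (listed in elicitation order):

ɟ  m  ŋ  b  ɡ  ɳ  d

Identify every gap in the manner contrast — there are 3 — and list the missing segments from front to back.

bilabial: oral stop /b/, nasal /m/.
alveolar: oral stop /d/, nasal —.
retroflex: oral stop —, nasal /ɳ/.
palatal: oral stop /ɟ/, nasal —.
velar: oral stop /ɡ/, nasal /ŋ/.
Gaps, from front to back: alveolar lacks nasal (/n/); retroflex lacks oral stop (/ɖ/); palatal lacks nasal (/ɲ/).

/n/, /ɖ/, /ɲ/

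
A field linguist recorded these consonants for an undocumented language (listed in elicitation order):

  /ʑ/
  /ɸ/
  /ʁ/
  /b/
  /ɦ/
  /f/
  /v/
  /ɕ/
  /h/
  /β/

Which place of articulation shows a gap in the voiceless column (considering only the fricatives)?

bilabial: voiceless /ɸ/, voiced /β/.
labiodental: voiceless /f/, voiced /v/.
alveolo-palatal: voiceless /ɕ/, voiced /ʑ/.
uvular: voiceless —, voiced /ʁ/.
glottal: voiceless /h/, voiced /ɦ/.
Every place of articulation has a voiceless member except uvular, where /χ/ would be expected.

uvular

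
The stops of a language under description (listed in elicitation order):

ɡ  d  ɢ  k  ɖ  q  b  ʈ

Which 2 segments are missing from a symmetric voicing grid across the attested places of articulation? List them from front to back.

/p/, /t/

place of articulation  voiceless  voiced  
bilabial          —         b       
alveolar          —         d       
retroflex         ʈ         ɖ       
velar             k         ɡ       
uvular            q         ɢ       
Gaps, from front to back: bilabial lacks voiceless (/p/); alveolar lacks voiceless (/t/).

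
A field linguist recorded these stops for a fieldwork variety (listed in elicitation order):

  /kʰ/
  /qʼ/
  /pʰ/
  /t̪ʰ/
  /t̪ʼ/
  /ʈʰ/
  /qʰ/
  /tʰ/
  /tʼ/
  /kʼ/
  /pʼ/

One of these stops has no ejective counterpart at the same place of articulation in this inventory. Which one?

Bilabial: /pʰ/ ~ /pʼ/
Dental: /t̪ʰ/ ~ /t̪ʼ/
Alveolar: /tʰ/ ~ /tʼ/
Velar: /kʰ/ ~ /kʼ/
Uvular: /qʰ/ ~ /qʼ/
Retroflex: only /ʈʰ/ (aspirated); no ejective partner.
So /ʈʰ/ is the unpaired segment.

/ʈʰ/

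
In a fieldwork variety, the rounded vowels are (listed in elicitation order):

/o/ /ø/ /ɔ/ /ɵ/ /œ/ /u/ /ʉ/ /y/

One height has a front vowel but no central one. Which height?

low-mid

height            front     central   back    
high              y         ʉ         u       
high-mid          ø         ɵ         o       
low-mid           œ         —         ɔ       
Every height has a central member except low-mid, where /ɞ/ would be expected.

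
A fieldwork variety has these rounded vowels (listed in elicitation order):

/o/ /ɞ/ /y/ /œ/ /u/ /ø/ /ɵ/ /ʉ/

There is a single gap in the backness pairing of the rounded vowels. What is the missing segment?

Front: /y/ (high), /ø/ (high-mid), /œ/ (low-mid).
Central: /ʉ/ (high), /ɵ/ (high-mid), /ɞ/ (low-mid).
Back: /u/ (high), /o/ (high-mid).
The low-mid row has no back member, so the gap is the low-mid back rounded vowel /ɔ/.

/ɔ/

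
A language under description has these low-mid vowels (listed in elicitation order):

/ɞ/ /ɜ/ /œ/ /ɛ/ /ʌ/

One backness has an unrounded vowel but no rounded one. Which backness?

back

Unrounded: /ɛ/ (front), /ɜ/ (central), /ʌ/ (back).
Rounded: /œ/ (front), /ɞ/ (central).
Every backness has a rounded member except back, where /ɔ/ would be expected.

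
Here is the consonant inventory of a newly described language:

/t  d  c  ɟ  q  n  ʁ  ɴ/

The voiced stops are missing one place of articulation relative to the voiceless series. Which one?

uvular

Voiceless: /t/ (alveolar), /c/ (palatal), /q/ (uvular).
Voiced: /d/ (alveolar), /ɟ/ (palatal).
Every place of articulation has a voiced member except uvular, where /ɢ/ would be expected.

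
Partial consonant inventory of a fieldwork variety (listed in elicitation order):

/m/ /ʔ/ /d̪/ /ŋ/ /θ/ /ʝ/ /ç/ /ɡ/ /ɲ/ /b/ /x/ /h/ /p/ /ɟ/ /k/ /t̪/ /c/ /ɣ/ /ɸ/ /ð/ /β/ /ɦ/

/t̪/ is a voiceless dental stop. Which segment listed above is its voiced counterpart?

/d̪/

The voiced counterpart is a voiced dental stop — in this inventory, /d̪/.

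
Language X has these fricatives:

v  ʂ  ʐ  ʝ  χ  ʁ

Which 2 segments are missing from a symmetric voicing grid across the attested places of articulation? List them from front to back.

/f/, /ç/

place of articulation  voiceless  voiced  
labiodental       —         v       
retroflex         ʂ         ʐ       
palatal           —         ʝ       
uvular            χ         ʁ       
Gaps, from front to back: labiodental lacks voiceless (/f/); palatal lacks voiceless (/ç/).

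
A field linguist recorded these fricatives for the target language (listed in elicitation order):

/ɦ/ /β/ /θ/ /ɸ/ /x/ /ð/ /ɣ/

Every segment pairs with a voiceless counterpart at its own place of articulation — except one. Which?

Bilabial: /ɸ/ ~ /β/
Dental: /θ/ ~ /ð/
Velar: /x/ ~ /ɣ/
Glottal: only /ɦ/ (voiced); no voiceless partner.
So /ɦ/ is the unpaired segment.

/ɦ/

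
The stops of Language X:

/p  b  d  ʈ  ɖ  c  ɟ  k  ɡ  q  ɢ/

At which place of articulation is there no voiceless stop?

Voiceless: /p/ (bilabial), /ʈ/ (retroflex), /c/ (palatal), /k/ (velar), /q/ (uvular).
Voiced: /b/ (bilabial), /d/ (alveolar), /ɖ/ (retroflex), /ɟ/ (palatal), /ɡ/ (velar), /ɢ/ (uvular).
Every place of articulation has a voiceless member except alveolar, where /t/ would be expected.

alveolar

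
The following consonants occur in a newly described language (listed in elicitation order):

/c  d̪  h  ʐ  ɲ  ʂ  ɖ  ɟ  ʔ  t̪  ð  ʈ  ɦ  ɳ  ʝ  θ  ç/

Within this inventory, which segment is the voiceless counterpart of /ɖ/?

/ɖ/ is a voiced retroflex stop.
The voiceless counterpart is a voiceless retroflex stop — in this inventory, /ʈ/.

/ʈ/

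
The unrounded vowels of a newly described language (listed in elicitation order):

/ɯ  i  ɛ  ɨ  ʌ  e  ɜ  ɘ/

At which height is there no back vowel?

Front: /i/ (high), /e/ (high-mid), /ɛ/ (low-mid).
Central: /ɨ/ (high), /ɘ/ (high-mid), /ɜ/ (low-mid).
Back: /ɯ/ (high), /ʌ/ (low-mid).
Every height has a back member except high-mid, where /ɤ/ would be expected.

high-mid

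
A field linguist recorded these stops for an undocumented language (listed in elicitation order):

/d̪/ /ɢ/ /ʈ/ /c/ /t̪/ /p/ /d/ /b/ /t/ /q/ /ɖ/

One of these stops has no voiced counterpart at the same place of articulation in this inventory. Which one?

Bilabial: /p/ ~ /b/
Dental: /t̪/ ~ /d̪/
Alveolar: /t/ ~ /d/
Retroflex: /ʈ/ ~ /ɖ/
Uvular: /q/ ~ /ɢ/
Palatal: only /c/ (voiceless); no voiced partner.
So /c/ is the unpaired segment.

/c/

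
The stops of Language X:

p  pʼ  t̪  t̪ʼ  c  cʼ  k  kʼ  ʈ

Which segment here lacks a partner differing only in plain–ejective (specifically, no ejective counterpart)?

/ʈ/

Bilabial: /p/ ~ /pʼ/
Dental: /t̪/ ~ /t̪ʼ/
Palatal: /c/ ~ /cʼ/
Velar: /k/ ~ /kʼ/
Retroflex: only /ʈ/ (plain); no ejective partner.
So /ʈ/ is the unpaired segment.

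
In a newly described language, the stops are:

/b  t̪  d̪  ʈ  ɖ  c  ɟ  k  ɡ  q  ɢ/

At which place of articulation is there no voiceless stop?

bilabial: voiceless —, voiced /b/.
dental: voiceless /t̪/, voiced /d̪/.
retroflex: voiceless /ʈ/, voiced /ɖ/.
palatal: voiceless /c/, voiced /ɟ/.
velar: voiceless /k/, voiced /ɡ/.
uvular: voiceless /q/, voiced /ɢ/.
Every place of articulation has a voiceless member except bilabial, where /p/ would be expected.

bilabial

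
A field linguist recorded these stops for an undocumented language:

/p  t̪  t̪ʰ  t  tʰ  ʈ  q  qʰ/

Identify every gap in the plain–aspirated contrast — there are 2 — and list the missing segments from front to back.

bilabial: plain /p/, aspirated —.
dental: plain /t̪/, aspirated /t̪ʰ/.
alveolar: plain /t/, aspirated /tʰ/.
retroflex: plain /ʈ/, aspirated —.
uvular: plain /q/, aspirated /qʰ/.
Gaps, from front to back: bilabial lacks aspirated (/pʰ/); retroflex lacks aspirated (/ʈʰ/).

/pʰ/, /ʈʰ/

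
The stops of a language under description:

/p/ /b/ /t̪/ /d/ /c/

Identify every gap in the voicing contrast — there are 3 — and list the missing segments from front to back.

bilabial: voiceless /p/, voiced /b/.
dental: voiceless /t̪/, voiced —.
alveolar: voiceless —, voiced /d/.
palatal: voiceless /c/, voiced —.
Gaps, from front to back: dental lacks voiced (/d̪/); alveolar lacks voiceless (/t/); palatal lacks voiced (/ɟ/).

/d̪/, /t/, /ɟ/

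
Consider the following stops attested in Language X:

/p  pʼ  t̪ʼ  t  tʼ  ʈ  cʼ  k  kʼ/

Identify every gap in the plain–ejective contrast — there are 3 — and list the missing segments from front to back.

/t̪/, /ʈʼ/, /c/

Plain: /p/ (bilabial), /t/ (alveolar), /ʈ/ (retroflex), /k/ (velar).
Ejective: /pʼ/ (bilabial), /t̪ʼ/ (dental), /tʼ/ (alveolar), /cʼ/ (palatal), /kʼ/ (velar).
Gaps, from front to back: dental lacks plain (/t̪/); retroflex lacks ejective (/ʈʼ/); palatal lacks plain (/c/).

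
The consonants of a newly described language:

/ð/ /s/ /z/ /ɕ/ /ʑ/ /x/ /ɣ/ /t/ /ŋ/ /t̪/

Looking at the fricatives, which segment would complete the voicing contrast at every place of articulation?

Voiceless: /s/ (alveolar), /ɕ/ (alveolo-palatal), /x/ (velar).
Voiced: /ð/ (dental), /z/ (alveolar), /ʑ/ (alveolo-palatal), /ɣ/ (velar).
The dental row has no voiceless member, so the gap is the voiceless dental fricative /θ/.

/θ/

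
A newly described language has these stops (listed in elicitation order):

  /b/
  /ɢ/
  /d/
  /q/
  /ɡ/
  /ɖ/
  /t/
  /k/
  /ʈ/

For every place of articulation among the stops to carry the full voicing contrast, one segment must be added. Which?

bilabial: voiceless —, voiced /b/.
alveolar: voiceless /t/, voiced /d/.
retroflex: voiceless /ʈ/, voiced /ɖ/.
velar: voiceless /k/, voiced /ɡ/.
uvular: voiceless /q/, voiced /ɢ/.
The bilabial row has no voiceless member, so the gap is the voiceless bilabial stop /p/.

/p/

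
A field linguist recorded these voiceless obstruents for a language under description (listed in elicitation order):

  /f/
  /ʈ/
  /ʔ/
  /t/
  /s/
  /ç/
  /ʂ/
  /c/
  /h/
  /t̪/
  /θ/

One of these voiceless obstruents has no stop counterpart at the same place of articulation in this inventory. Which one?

Dental: /t̪/ ~ /θ/
Alveolar: /t/ ~ /s/
Retroflex: /ʈ/ ~ /ʂ/
Palatal: /c/ ~ /ç/
Glottal: /ʔ/ ~ /h/
Labiodental: only /f/ (fricative); no stop partner.
So /f/ is the unpaired segment.

/f/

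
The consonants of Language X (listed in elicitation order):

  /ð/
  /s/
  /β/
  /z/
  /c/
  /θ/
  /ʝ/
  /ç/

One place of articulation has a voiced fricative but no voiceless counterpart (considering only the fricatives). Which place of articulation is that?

place of articulation  voiceless  voiced  
bilabial          —         β       
dental            θ         ð       
alveolar          s         z       
palatal           ç         ʝ       
Every place of articulation has a voiceless member except bilabial, where /ɸ/ would be expected.

bilabial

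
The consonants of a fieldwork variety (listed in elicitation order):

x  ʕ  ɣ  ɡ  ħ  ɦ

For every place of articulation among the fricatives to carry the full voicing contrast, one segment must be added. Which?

velar: voiceless /x/, voiced /ɣ/.
pharyngeal: voiceless /ħ/, voiced /ʕ/.
glottal: voiceless —, voiced /ɦ/.
The glottal row has no voiceless member, so the gap is the voiceless glottal fricative /h/.

/h/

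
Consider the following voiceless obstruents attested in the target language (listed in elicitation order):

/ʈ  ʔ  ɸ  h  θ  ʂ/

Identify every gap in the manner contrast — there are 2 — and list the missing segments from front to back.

Stop: /ʈ/ (retroflex), /ʔ/ (glottal).
Fricative: /ɸ/ (bilabial), /θ/ (dental), /ʂ/ (retroflex), /h/ (glottal).
Gaps, from front to back: bilabial lacks stop (/p/); dental lacks stop (/t̪/).

/p/, /t̪/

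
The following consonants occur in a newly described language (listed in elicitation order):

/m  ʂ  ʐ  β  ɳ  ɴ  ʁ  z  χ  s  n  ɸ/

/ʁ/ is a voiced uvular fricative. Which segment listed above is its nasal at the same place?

The nasal at the same place is an uvular nasal — in this inventory, /ɴ/.

/ɴ/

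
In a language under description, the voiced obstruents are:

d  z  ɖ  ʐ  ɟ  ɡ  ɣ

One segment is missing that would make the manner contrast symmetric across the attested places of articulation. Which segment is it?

place of articulation  stop      fricative
alveolar          d         z       
retroflex         ɖ         ʐ       
palatal           ɟ         —       
velar             ɡ         ɣ       
The palatal row has no fricative member, so the gap is the palatal fricative /ʝ/.

/ʝ/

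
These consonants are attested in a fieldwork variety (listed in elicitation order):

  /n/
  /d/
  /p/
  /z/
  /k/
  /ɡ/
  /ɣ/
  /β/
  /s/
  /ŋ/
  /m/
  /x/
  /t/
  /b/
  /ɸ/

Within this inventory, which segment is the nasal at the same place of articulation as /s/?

/s/ is a voiceless alveolar fricative.
The nasal at the same place is an alveolar nasal — in this inventory, /n/.

/n/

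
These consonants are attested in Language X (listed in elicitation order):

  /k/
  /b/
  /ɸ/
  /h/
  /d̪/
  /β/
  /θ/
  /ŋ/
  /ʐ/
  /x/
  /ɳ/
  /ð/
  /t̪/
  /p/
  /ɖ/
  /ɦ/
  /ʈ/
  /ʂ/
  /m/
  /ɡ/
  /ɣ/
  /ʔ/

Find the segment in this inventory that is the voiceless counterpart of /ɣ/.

/ɣ/ is a voiced velar fricative.
The voiceless counterpart is a voiceless velar fricative — in this inventory, /x/.

/x/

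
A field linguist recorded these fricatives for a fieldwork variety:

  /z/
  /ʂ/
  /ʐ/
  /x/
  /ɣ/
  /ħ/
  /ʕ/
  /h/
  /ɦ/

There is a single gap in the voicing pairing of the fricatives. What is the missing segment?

/s/

place of articulation  voiceless  voiced  
alveolar          —         z       
retroflex         ʂ         ʐ       
velar             x         ɣ       
pharyngeal        ħ         ʕ       
glottal           h         ɦ       
The alveolar row has no voiceless member, so the gap is the voiceless alveolar fricative /s/.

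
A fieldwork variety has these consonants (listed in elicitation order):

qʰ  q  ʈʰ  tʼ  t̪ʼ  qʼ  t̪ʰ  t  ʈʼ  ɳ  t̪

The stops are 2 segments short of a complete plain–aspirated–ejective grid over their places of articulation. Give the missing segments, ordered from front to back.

place of articulation  plain     aspirated  ejective
dental            t̪        t̪ʰ       t̪ʼ     
alveolar          t         —         tʼ      
retroflex         —         ʈʰ        ʈʼ      
uvular            q         qʰ        qʼ      
Gaps, from front to back: alveolar lacks aspirated (/tʰ/); retroflex lacks plain (/ʈ/).

/tʰ/, /ʈ/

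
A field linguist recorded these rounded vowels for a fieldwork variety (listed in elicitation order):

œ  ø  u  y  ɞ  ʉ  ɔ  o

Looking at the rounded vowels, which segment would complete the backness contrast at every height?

/ɵ/

high: front /y/, central /ʉ/, back /u/.
high-mid: front /ø/, central —, back /o/.
low-mid: front /œ/, central /ɞ/, back /ɔ/.
The high-mid row has no central member, so the gap is the high-mid central rounded vowel /ɵ/.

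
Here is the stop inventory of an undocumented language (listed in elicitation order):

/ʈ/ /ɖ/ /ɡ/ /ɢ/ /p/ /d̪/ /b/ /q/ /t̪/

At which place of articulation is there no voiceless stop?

place of articulation  voiceless  voiced  
bilabial          p         b       
dental            t̪        d̪      
retroflex         ʈ         ɖ       
velar             —         ɡ       
uvular            q         ɢ       
Every place of articulation has a voiceless member except velar, where /k/ would be expected.

velar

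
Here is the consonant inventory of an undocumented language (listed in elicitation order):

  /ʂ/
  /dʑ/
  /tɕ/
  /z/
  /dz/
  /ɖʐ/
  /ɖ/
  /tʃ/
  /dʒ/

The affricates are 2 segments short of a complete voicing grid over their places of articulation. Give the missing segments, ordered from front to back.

/ts/, /ʈʂ/

Voiceless: /tʃ/ (postalveolar), /tɕ/ (alveolo-palatal).
Voiced: /dz/ (alveolar), /dʒ/ (postalveolar), /ɖʐ/ (retroflex), /dʑ/ (alveolo-palatal).
Gaps, from front to back: alveolar lacks voiceless (/ts/); retroflex lacks voiceless (/ʈʂ/).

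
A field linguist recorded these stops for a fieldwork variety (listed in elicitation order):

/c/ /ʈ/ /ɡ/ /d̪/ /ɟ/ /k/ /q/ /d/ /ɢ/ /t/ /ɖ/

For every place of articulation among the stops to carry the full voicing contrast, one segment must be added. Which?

/t̪/

dental: voiceless —, voiced /d̪/.
alveolar: voiceless /t/, voiced /d/.
retroflex: voiceless /ʈ/, voiced /ɖ/.
palatal: voiceless /c/, voiced /ɟ/.
velar: voiceless /k/, voiced /ɡ/.
uvular: voiceless /q/, voiced /ɢ/.
The dental row has no voiceless member, so the gap is the voiceless dental stop /t̪/.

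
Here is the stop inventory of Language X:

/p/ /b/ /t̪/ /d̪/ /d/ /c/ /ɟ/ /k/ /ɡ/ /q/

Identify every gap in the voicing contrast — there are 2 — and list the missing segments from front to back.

Voiceless: /p/ (bilabial), /t̪/ (dental), /c/ (palatal), /k/ (velar), /q/ (uvular).
Voiced: /b/ (bilabial), /d̪/ (dental), /d/ (alveolar), /ɟ/ (palatal), /ɡ/ (velar).
Gaps, from front to back: alveolar lacks voiceless (/t/); uvular lacks voiced (/ɢ/).

/t/, /ɢ/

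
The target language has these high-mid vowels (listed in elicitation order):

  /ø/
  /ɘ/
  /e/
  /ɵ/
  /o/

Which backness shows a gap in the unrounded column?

Unrounded: /e/ (front), /ɘ/ (central).
Rounded: /ø/ (front), /ɵ/ (central), /o/ (back).
Every backness has an unrounded member except back, where /ɤ/ would be expected.

back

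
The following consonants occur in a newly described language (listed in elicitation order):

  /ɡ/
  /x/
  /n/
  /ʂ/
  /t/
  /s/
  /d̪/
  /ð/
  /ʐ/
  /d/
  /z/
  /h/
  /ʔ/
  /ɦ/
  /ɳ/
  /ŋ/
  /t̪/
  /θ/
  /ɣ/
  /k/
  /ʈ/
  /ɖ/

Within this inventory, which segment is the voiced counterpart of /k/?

/ɡ/

/k/ is a voiceless velar stop.
The voiced counterpart is a voiced velar stop — in this inventory, /ɡ/.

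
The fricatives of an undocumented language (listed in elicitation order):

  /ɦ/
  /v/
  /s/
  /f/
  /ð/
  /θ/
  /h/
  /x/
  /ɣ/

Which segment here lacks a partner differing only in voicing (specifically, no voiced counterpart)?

/s/

Labiodental: /f/ ~ /v/
Dental: /θ/ ~ /ð/
Velar: /x/ ~ /ɣ/
Glottal: /h/ ~ /ɦ/
Alveolar: only /s/ (voiceless); no voiced partner.
So /s/ is the unpaired segment.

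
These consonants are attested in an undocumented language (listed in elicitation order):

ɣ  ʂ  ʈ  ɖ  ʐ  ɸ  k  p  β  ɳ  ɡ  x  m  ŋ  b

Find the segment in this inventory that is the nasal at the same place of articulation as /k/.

/ŋ/

/k/ is a voiceless velar stop.
The nasal at the same place is a velar nasal — in this inventory, /ŋ/.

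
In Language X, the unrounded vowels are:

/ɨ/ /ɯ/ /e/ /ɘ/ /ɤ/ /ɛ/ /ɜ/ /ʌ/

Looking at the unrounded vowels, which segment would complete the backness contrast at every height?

/i/

Front: /e/ (high-mid), /ɛ/ (low-mid).
Central: /ɨ/ (high), /ɘ/ (high-mid), /ɜ/ (low-mid).
Back: /ɯ/ (high), /ɤ/ (high-mid), /ʌ/ (low-mid).
The high row has no front member, so the gap is the high front unrounded vowel /i/.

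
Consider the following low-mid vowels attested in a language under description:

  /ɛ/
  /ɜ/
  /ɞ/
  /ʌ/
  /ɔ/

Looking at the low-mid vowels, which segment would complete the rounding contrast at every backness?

/œ/

backness          unrounded  rounded 
front             ɛ         —       
central           ɜ         ɞ       
back              ʌ         ɔ       
The front row has no rounded member, so the gap is the front rounded vowel /œ/.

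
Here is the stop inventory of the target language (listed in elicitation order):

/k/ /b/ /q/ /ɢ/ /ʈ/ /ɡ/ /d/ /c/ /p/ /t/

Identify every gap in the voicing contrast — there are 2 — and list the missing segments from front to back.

bilabial: voiceless /p/, voiced /b/.
alveolar: voiceless /t/, voiced /d/.
retroflex: voiceless /ʈ/, voiced —.
palatal: voiceless /c/, voiced —.
velar: voiceless /k/, voiced /ɡ/.
uvular: voiceless /q/, voiced /ɢ/.
Gaps, from front to back: retroflex lacks voiced (/ɖ/); palatal lacks voiced (/ɟ/).

/ɖ/, /ɟ/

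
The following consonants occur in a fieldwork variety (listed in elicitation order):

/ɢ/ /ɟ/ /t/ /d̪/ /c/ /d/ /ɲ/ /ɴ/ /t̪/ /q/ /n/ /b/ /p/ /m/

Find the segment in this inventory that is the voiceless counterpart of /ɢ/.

/ɢ/ is a voiced uvular stop.
The voiceless counterpart is a voiceless uvular stop — in this inventory, /q/.

/q/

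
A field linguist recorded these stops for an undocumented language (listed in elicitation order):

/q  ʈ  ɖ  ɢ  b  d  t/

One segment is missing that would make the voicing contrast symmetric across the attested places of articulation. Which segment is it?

bilabial: voiceless —, voiced /b/.
alveolar: voiceless /t/, voiced /d/.
retroflex: voiceless /ʈ/, voiced /ɖ/.
uvular: voiceless /q/, voiced /ɢ/.
The bilabial row has no voiceless member, so the gap is the voiceless bilabial stop /p/.

/p/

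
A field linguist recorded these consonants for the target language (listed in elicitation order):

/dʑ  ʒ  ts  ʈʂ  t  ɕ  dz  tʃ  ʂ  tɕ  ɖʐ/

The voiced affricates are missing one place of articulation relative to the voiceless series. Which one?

Voiceless: /ts/ (alveolar), /tʃ/ (postalveolar), /ʈʂ/ (retroflex), /tɕ/ (alveolo-palatal).
Voiced: /dz/ (alveolar), /ɖʐ/ (retroflex), /dʑ/ (alveolo-palatal).
Every place of articulation has a voiced member except postalveolar, where /dʒ/ would be expected.

postalveolar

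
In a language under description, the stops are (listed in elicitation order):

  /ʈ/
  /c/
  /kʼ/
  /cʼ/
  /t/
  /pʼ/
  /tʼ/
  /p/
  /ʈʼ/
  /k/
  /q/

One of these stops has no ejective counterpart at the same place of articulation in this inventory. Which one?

Bilabial: /p/ ~ /pʼ/
Alveolar: /t/ ~ /tʼ/
Retroflex: /ʈ/ ~ /ʈʼ/
Palatal: /c/ ~ /cʼ/
Velar: /k/ ~ /kʼ/
Uvular: only /q/ (plain); no ejective partner.
So /q/ is the unpaired segment.

/q/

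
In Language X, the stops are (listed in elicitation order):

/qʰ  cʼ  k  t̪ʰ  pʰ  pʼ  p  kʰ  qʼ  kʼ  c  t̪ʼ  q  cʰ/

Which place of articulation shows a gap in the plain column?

Plain: /p/ (bilabial), /c/ (palatal), /k/ (velar), /q/ (uvular).
Aspirated: /pʰ/ (bilabial), /t̪ʰ/ (dental), /cʰ/ (palatal), /kʰ/ (velar), /qʰ/ (uvular).
Ejective: /pʼ/ (bilabial), /t̪ʼ/ (dental), /cʼ/ (palatal), /kʼ/ (velar), /qʼ/ (uvular).
Every place of articulation has a plain member except dental, where /t̪/ would be expected.

dental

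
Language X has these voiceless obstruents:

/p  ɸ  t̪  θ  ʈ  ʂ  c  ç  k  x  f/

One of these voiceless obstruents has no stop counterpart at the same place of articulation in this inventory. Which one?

/f/

Bilabial: /p/ ~ /ɸ/
Dental: /t̪/ ~ /θ/
Retroflex: /ʈ/ ~ /ʂ/
Palatal: /c/ ~ /ç/
Velar: /k/ ~ /x/
Labiodental: only /f/ (fricative); no stop partner.
So /f/ is the unpaired segment.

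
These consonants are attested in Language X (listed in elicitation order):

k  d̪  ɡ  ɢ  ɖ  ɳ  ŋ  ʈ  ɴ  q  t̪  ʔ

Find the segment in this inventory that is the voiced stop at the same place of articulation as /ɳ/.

/ɖ/

/ɳ/ is a retroflex nasal.
The voiced stop at the same place is a voiced retroflex stop — in this inventory, /ɖ/.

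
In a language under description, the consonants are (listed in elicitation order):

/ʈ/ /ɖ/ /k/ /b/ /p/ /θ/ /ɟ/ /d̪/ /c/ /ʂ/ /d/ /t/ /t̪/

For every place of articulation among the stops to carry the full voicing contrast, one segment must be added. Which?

bilabial: voiceless /p/, voiced /b/.
dental: voiceless /t̪/, voiced /d̪/.
alveolar: voiceless /t/, voiced /d/.
retroflex: voiceless /ʈ/, voiced /ɖ/.
palatal: voiceless /c/, voiced /ɟ/.
velar: voiceless /k/, voiced —.
The velar row has no voiced member, so the gap is the voiced velar stop /ɡ/.

/ɡ/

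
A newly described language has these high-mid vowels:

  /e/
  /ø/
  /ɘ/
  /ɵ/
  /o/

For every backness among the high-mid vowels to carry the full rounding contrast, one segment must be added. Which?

front: unrounded /e/, rounded /ø/.
central: unrounded /ɘ/, rounded /ɵ/.
back: unrounded —, rounded /o/.
The back row has no unrounded member, so the gap is the back unrounded vowel /ɤ/.

/ɤ/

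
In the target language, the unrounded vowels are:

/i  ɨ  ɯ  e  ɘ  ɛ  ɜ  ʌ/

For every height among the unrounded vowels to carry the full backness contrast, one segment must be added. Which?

high: front /i/, central /ɨ/, back /ɯ/.
high-mid: front /e/, central /ɘ/, back —.
low-mid: front /ɛ/, central /ɜ/, back /ʌ/.
The high-mid row has no back member, so the gap is the high-mid back unrounded vowel /ɤ/.

/ɤ/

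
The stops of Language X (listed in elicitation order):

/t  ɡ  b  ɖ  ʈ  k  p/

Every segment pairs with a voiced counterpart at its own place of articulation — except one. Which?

/t/

Bilabial: /p/ ~ /b/
Retroflex: /ʈ/ ~ /ɖ/
Velar: /k/ ~ /ɡ/
Alveolar: only /t/ (voiceless); no voiced partner.
So /t/ is the unpaired segment.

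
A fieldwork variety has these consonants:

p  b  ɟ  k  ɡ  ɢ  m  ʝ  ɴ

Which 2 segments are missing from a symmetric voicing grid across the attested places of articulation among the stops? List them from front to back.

/c/, /q/

Voiceless: /p/ (bilabial), /k/ (velar).
Voiced: /b/ (bilabial), /ɟ/ (palatal), /ɡ/ (velar), /ɢ/ (uvular).
Gaps, from front to back: palatal lacks voiceless (/c/); uvular lacks voiceless (/q/).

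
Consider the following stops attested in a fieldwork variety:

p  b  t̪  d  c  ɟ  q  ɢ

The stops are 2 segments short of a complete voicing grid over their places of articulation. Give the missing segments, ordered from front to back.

Voiceless: /p/ (bilabial), /t̪/ (dental), /c/ (palatal), /q/ (uvular).
Voiced: /b/ (bilabial), /d/ (alveolar), /ɟ/ (palatal), /ɢ/ (uvular).
Gaps, from front to back: dental lacks voiced (/d̪/); alveolar lacks voiceless (/t/).

/d̪/, /t/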